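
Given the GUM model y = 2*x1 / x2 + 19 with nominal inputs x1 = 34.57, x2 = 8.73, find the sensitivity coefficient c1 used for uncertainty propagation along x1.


y = 2*x1 / x2 + 19
dy/dx1 = 2/x2
Evaluate at x2 = 8.73: c1 = 2 / 8.73
c1 = 0.2291

0.2291


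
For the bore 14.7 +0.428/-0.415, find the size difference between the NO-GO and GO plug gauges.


GO = nominal - lower_tol (smallest hole = maximum material condition)
GO = 14.7 - 0.415 = 14.285
NO-GO = nominal + upper_tol (largest hole = least material condition)
NO-GO = 14.7 + 0.428 = 15.128
spread = NO-GO - GO = 15.128 - 14.285 = 0.8430

0.8430


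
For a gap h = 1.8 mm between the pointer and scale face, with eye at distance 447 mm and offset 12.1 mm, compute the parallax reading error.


error = h * offset / d
= 1.8 * 12.1 / 447
= 0.0487

0.0487


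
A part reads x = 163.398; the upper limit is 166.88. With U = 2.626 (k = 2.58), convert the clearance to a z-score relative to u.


u = U / k = 2.626 / 2.58 = 1.0178295
margin = |USL - x| = |166.88 - 163.398| = 3.482
z = margin / u = 3.482 / 1.0178295
z = 3.4210

3.4210


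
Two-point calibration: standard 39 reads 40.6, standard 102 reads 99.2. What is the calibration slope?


slope = (y2 - y1) / (x2 - x1)
= (99.2 - 40.6) / (102 - 39)
= 58.6000 / 63
= 0.9302

0.9302


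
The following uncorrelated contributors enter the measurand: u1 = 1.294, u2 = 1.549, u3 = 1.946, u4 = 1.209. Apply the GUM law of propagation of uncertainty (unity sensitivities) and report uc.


uc = sqrt(1.294^2 + 1.549^2 + 1.946^2 + 1.209^2)
uc = sqrt(9.322434)
uc = 3.0533

3.0533


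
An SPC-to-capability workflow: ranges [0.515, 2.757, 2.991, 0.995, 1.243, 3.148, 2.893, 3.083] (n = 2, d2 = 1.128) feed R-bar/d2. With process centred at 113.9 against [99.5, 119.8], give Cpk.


R_bar = (0.515 + 2.757 + 2.991 + 0.995 + 1.243 + 3.148 + 2.893 + 3.083) / 8 = 2.203125
sigma = R_bar / d2 = 2.203125 / 1.128 = 1.953125
Cp = (USL - LSL)/(6*sigma) = (119.8 - 99.5)/(6*1.953125) = 1.7323
Cpu = (119.8 - 113.9)/(3*1.953125) = 1.0069
Cpl = (113.9 - 99.5)/(3*1.953125) = 2.4576
Cpk = min(Cpu, Cpl) = 1.0069

1.0069


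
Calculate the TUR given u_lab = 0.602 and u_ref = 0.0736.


TUR = u_lab / u_ref
= 0.602 / 0.0736
= 8.1793

8.1793


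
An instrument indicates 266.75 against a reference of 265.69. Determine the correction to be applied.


Correction = standard - reading
= 265.69 - 266.75
= -1.0600

-1.0600


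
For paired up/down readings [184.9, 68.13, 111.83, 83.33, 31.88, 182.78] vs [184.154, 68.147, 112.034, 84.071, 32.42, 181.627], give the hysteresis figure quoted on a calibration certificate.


|184.9 - 184.154| = 0.7460
|68.13 - 68.147| = 0.0170
|111.83 - 112.034| = 0.2040
|83.33 - 84.071| = 0.7410
|31.88 - 32.42| = 0.5400
|182.78 - 181.627| = 1.1530
hysteresis = max(diffs) = 1.1530

1.1530


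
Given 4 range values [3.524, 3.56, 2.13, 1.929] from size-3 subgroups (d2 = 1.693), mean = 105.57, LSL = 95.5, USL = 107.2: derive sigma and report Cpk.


R_bar = (3.524 + 3.56 + 2.13 + 1.929) / 4 = 2.78575
sigma = R_bar / d2 = 2.78575 / 1.693 = 1.6454519
Cp = (USL - LSL)/(6*sigma) = (107.2 - 95.5)/(6*1.6454519) = 1.1851
Cpu = (107.2 - 105.57)/(3*1.6454519) = 0.3302
Cpl = (105.57 - 95.5)/(3*1.6454519) = 2.0400
Cpk = min(Cpu, Cpl) = 0.3302

0.3302


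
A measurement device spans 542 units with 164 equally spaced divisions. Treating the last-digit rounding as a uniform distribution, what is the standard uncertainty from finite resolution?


resolution = range / divisions
resolution = 542 / 164 = 3.304878
u_res = resolution / (2*sqrt(3))
u_res = 3.304878 / 3.4641016
u_res = 0.9540

0.9540


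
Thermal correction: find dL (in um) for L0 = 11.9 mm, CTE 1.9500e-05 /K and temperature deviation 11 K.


dL = L * alpha * dT
= 11.9 * 1.9500e-05 * 11
= 0.0025526 mm
dL_um = 0.0025526 * 1000 = 2.5526 um

2.5526


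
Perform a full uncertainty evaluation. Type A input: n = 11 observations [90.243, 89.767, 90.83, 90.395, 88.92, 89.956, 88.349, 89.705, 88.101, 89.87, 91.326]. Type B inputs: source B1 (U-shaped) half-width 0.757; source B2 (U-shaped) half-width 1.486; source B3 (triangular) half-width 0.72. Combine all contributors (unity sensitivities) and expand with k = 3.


mean = (90.243 + 89.767 + 90.83 + 90.395 + 88.92 + 89.956 + 88.349 + 89.705 + 88.101 + 89.87 + 91.326) / 11 = 89.76927273
s = sqrt(sum((x - mean)^2)/(n-1)) = 0.98667199
u_A = s / sqrt(n) = 0.98667199 / sqrt(11) = 0.2974928
u_B1 = 0.757 / sqrt(2) = 0.53527983
u_B2 = 1.486 / sqrt(2) = 1.0507607
u_B3 = 0.72 / sqrt(6) = 0.29393877
uc = sqrt(0.2974928^2 + 0.53527983^2 + 1.0507607^2 + 0.29393877^2) = 1.2512092
U = k * uc = 3 * 1.2512092
U = 3.7536

3.7536


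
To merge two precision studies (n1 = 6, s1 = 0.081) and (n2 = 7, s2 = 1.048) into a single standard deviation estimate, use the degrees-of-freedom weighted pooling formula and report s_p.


s_p = sqrt(((n1-1)*s1^2 + (n2-1)*s2^2) / (n1+n2-2))
numerator = (6-1)*0.081^2 + (7-1)*1.048^2 = 0.032805 + 6.589824 = 6.622629
denominator = 6 + 7 - 2 = 11
s_p^2 = 6.622629 / 11 = 0.60205718
s_p = sqrt(0.60205718) = 0.7759

0.7759


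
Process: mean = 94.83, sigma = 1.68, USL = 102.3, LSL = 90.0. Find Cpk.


Cpu = (USL - mean) / (3*sigma) = (102.3 - 94.83) / (3*1.68) = 1.4821
Cpl = (mean - LSL) / (3*sigma) = (94.83 - 90.0) / (3*1.68) = 0.9583
Cpk = min(Cpu, Cpl) = 0.9583

0.9583


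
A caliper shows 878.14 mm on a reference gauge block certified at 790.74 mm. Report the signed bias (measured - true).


Systematic error = measured - true
= 878.14 - 790.74
= 87.4000

87.4000


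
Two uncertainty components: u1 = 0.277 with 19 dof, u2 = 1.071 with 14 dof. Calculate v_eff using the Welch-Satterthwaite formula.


uc = sqrt(u1^2 + u2^2) = sqrt(0.277^2 + 1.071^2) = 1.1062414
v_eff = uc^4 / (u1^4/v1 + u2^4/v2)
= 1.1062414^4 / (0.277^4/19 + 1.071^4/14)
= 1.4976131 / 0.09428865
v_eff = 15.8833

15.8833


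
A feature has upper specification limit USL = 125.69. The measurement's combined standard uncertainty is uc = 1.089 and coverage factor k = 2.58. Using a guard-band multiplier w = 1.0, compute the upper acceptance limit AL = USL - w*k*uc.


U = k * uc = 2.58 * 1.089 = 2.80962
guard band g = w * U = 1.0 * 2.80962 = 2.80962
AL = USL - g = 125.69 - 2.80962
AL = 122.8804

122.8804


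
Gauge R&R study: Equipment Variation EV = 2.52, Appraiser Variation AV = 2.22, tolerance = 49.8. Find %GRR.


GRR = sqrt(EV^2 + AV^2) = sqrt(2.52^2 + 2.22^2) = 3.3583925
%GRR = GRR / tol * 100 = 3.3583925 / 49.8 * 100
%GRR = 6.7438

6.7438


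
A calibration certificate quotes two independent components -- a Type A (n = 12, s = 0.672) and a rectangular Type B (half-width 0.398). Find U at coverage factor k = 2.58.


u_A = s / sqrt(n) = 0.672 / sqrt(12) = 0.19398969
u_B = half_width / sqrt(3) = 0.398 / sqrt(3) = 0.22978541
uc = sqrt(u_A^2 + u_B^2) = sqrt(0.19398969^2 + 0.22978541^2) = 0.30072136
U = k * uc = 2.58 * 0.30072136
U = 0.7759

0.7759


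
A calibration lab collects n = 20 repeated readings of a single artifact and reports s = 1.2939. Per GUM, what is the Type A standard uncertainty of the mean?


u_A = s / sqrt(n)
u_A = 1.2939 / sqrt(20)
u_A = 1.2939 / 4.472136
u_A = 0.2893

0.2893


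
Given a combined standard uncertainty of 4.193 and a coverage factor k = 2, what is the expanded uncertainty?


U = k * uc
U = 2 * 4.193
U = 8.3860

8.3860


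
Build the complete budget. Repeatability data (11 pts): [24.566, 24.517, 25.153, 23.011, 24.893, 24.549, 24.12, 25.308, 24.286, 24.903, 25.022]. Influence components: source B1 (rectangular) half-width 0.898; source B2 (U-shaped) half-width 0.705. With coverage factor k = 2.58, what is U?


mean = (24.566 + 24.517 + 25.153 + 23.011 + 24.893 + 24.549 + 24.12 + 25.308 + 24.286 + 24.903 + 25.022) / 11 = 24.57527273
s = sqrt(sum((x - mean)^2)/(n-1)) = 0.63408613
u_A = s / sqrt(n) = 0.63408613 / sqrt(11) = 0.19118416
u_B1 = 0.898 / sqrt(3) = 0.51846054
u_B2 = 0.705 / sqrt(2) = 0.49851028
uc = sqrt(0.19118416^2 + 0.51846054^2 + 0.49851028^2) = 0.74422121
U = k * uc = 2.58 * 0.74422121
U = 1.9201

1.9201


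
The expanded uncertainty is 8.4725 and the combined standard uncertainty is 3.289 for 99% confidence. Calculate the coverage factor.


k = U / uc
k = 8.4725 / 3.289
k = 2.576

2.576


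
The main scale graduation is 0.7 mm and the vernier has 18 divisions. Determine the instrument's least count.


LC = MSD / n_div
= 0.7 / 18
= 0.0389

0.0389


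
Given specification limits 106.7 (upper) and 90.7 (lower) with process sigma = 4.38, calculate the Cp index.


Cp = (USL - LSL) / (6 * sigma)
= (106.7 - 90.7) / (6 * 4.38)
= 16.0000 / 26.2800
= 0.6088

0.6088


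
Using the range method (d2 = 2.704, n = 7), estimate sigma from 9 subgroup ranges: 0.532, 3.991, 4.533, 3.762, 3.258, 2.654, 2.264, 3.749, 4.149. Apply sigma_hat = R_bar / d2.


R_bar = (0.532 + 3.991 + 4.533 + 3.762 + 3.258 + 2.654 + 2.264 + 3.749 + 4.149) / 9
R_bar = 28.892 / 9 = 3.2102222
sigma_hat = R_bar / d2 = 3.2102222 / 2.704 = 1.1872

1.1872


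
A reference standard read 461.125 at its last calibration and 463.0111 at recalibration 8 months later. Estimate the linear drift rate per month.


rate = (v2 - v1) / months
= (463.0111 - 461.125) / 8
= 1.8861 / 8
= 0.2358

0.2358


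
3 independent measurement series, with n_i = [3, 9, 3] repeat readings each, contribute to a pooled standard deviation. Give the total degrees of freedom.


nu = sum_i (n_i - 1)
nu = ((3 - 1) + (9 - 1) + (3 - 1))
nu = 2 + 8 + 2
nu = 12

12


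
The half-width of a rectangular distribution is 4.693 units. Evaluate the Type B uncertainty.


u_B = half_width / sqrt(3)
u_B = 4.693 / 1.7320508
u_B = 2.7095

2.7095


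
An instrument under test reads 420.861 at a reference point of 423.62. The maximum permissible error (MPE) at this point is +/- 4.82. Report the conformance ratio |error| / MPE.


e = indication - reference = 420.861 - 423.62 = -2.7590
|e| = 2.7590
ratio = |e| / MPE = 2.7590 / 4.82
ratio = 0.5724

0.5724


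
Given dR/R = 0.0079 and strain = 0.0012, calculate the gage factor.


GF = (dR/R) / epsilon
= 0.0079 / 0.0012
= 6.5833

6.5833


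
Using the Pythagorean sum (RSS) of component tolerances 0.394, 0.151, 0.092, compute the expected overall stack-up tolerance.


RSS = sqrt(0.394^2 + 0.151^2 + 0.092^2)
= sqrt(0.186501)
= 0.4319

0.4319


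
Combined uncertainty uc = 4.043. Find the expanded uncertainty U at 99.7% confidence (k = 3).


U = k * uc
U = 3 * 4.043
U = 12.1290

12.1290


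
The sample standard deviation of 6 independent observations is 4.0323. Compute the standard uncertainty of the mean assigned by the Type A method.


u_A = s / sqrt(n)
u_A = 4.0323 / sqrt(6)
u_A = 4.0323 / 2.4494897
u_A = 1.6462

1.6462


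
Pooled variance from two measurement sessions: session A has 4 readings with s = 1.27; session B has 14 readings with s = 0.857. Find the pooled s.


s_p = sqrt(((n1-1)*s1^2 + (n2-1)*s2^2) / (n1+n2-2))
numerator = (4-1)*1.27^2 + (14-1)*0.857^2 = 4.8387 + 9.547837 = 14.386537
denominator = 4 + 14 - 2 = 16
s_p^2 = 14.386537 / 16 = 0.89915856
s_p = sqrt(0.89915856) = 0.9482

0.9482


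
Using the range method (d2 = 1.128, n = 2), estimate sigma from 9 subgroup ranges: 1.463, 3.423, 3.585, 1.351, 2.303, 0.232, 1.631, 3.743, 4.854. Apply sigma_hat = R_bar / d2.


R_bar = (1.463 + 3.423 + 3.585 + 1.351 + 2.303 + 0.232 + 1.631 + 3.743 + 4.854) / 9
R_bar = 22.585 / 9 = 2.5094444
sigma_hat = R_bar / d2 = 2.5094444 / 1.128 = 2.2247

2.2247


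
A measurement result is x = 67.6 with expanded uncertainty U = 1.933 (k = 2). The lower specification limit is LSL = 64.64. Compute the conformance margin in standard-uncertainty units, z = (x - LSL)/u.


u = U / k = 1.933 / 2 = 0.9665
margin = |LSL - x| = |64.64 - 67.6| = 2.96
z = margin / u = 2.96 / 0.9665
z = 3.0626

3.0626


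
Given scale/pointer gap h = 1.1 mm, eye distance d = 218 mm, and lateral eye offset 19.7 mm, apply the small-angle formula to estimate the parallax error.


error = h * offset / d
= 1.1 * 19.7 / 218
= 0.0994

0.0994


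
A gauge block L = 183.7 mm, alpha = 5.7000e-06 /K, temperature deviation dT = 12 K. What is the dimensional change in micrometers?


dL = L * alpha * dT
= 183.7 * 5.7000e-06 * 12
= 0.0125651 mm
dL_um = 0.0125651 * 1000 = 12.5651 um

12.5651


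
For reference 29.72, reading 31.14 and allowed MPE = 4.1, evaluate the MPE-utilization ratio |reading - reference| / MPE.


e = indication - reference = 31.14 - 29.72 = 1.4200
|e| = 1.4200
ratio = |e| / MPE = 1.4200 / 4.1
ratio = 0.3463

0.3463


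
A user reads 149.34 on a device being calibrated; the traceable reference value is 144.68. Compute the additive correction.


Correction = standard - reading
= 144.68 - 149.34
= -4.6600

-4.6600


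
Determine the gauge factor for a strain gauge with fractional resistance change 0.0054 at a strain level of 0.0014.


GF = (dR/R) / epsilon
= 0.0054 / 0.0014
= 3.8571

3.8571


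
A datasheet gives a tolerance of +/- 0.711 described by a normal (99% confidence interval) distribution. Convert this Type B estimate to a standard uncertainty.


u_B = half_width / 2.576
u_B = 0.711 / 2.576
u_B = 0.2760

0.2760


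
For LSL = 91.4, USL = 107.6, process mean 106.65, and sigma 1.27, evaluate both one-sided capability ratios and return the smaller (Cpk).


Cpu = (USL - mean) / (3*sigma) = (107.6 - 106.65) / (3*1.27) = 0.2493
Cpl = (mean - LSL) / (3*sigma) = (106.65 - 91.4) / (3*1.27) = 4.0026
Cpk = min(Cpu, Cpl) = 0.2493

0.2493


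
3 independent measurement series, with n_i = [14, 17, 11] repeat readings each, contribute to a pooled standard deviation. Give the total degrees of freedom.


nu = sum_i (n_i - 1)
nu = ((14 - 1) + (17 - 1) + (11 - 1))
nu = 13 + 16 + 10
nu = 39

39


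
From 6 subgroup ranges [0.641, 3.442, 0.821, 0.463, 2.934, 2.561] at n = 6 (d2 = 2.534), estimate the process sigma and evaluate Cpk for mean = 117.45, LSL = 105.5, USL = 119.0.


R_bar = (0.641 + 3.442 + 0.821 + 0.463 + 2.934 + 2.561) / 6 = 1.8103333
sigma = R_bar / d2 = 1.8103333 / 2.534 = 0.71441725
Cp = (USL - LSL)/(6*sigma) = (119.0 - 105.5)/(6*0.71441725) = 3.1494
Cpu = (119.0 - 117.45)/(3*0.71441725) = 0.7232
Cpl = (117.45 - 105.5)/(3*0.71441725) = 5.5756
Cpk = min(Cpu, Cpl) = 0.7232

0.7232


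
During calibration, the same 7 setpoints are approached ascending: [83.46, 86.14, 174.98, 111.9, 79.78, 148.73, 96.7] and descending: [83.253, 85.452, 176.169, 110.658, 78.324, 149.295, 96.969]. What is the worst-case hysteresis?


|83.46 - 83.253| = 0.2070
|86.14 - 85.452| = 0.6880
|174.98 - 176.169| = 1.1890
|111.9 - 110.658| = 1.2420
|79.78 - 78.324| = 1.4560
|148.73 - 149.295| = 0.5650
|96.7 - 96.969| = 0.2690
hysteresis = max(diffs) = 1.4560

1.4560


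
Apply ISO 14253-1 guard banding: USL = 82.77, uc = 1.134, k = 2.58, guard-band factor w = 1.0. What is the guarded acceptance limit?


U = k * uc = 2.58 * 1.134 = 2.92572
guard band g = w * U = 1.0 * 2.92572 = 2.92572
AL = USL - g = 82.77 - 2.92572
AL = 79.8443

79.8443


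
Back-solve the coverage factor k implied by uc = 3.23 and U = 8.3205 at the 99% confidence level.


k = U / uc
k = 8.3205 / 3.23
k = 2.576

2.576


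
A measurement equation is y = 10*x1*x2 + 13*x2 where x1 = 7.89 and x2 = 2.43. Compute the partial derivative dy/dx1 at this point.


y = 10*x1*x2 + 13*x2
dy/dx1 = 10*x2
Evaluate at x2 = 2.43: c1 = 10 * 2.43
c1 = 24.3000

24.3000


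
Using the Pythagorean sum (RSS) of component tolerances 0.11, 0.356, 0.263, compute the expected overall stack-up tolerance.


RSS = sqrt(0.11^2 + 0.356^2 + 0.263^2)
= sqrt(0.208005)
= 0.4561

0.4561


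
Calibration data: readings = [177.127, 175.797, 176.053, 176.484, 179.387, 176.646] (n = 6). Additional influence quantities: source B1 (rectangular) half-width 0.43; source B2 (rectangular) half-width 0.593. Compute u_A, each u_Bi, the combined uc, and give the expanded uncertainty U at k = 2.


mean = (177.127 + 175.797 + 176.053 + 176.484 + 179.387 + 176.646) / 6 = 176.9156667
s = sqrt(sum((x - mean)^2)/(n-1)) = 1.2966738
u_A = s / sqrt(n) = 1.2966738 / sqrt(6) = 0.52936486
u_B1 = 0.43 / sqrt(3) = 0.24826062
u_B2 = 0.593 / sqrt(3) = 0.34236871
uc = sqrt(0.52936486^2 + 0.24826062^2 + 0.34236871^2) = 0.67755208
U = k * uc = 2 * 0.67755208
U = 1.3551

1.3551


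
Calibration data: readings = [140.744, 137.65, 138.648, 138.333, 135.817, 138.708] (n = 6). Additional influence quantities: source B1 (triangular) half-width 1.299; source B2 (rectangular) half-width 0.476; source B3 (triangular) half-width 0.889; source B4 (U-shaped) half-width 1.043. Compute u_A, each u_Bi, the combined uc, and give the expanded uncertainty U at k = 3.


mean = (140.744 + 137.65 + 138.648 + 138.333 + 135.817 + 138.708) / 6 = 138.3166667
s = sqrt(sum((x - mean)^2)/(n-1)) = 1.6029919
u_A = s / sqrt(n) = 1.6029919 / sqrt(6) = 0.6544187
u_B1 = 1.299 / sqrt(6) = 0.53031453
u_B2 = 0.476 / sqrt(3) = 0.27481873
u_B3 = 0.889 / sqrt(6) = 0.36293273
u_B4 = 1.043 / sqrt(2) = 0.73751237
uc = sqrt(0.6544187^2 + 0.53031453^2 + 0.27481873^2 + 0.36293273^2 + 0.73751237^2) = 1.2085807
U = k * uc = 3 * 1.2085807
U = 3.6257

3.6257


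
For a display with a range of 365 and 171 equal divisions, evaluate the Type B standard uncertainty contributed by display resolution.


resolution = range / divisions
resolution = 365 / 171 = 2.1345029
u_res = resolution / (2*sqrt(3))
u_res = 2.1345029 / 3.4641016
u_res = 0.6162

0.6162


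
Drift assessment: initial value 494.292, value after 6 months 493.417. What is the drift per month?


rate = (v2 - v1) / months
= (493.417 - 494.292) / 6
= -0.8750 / 6
= -0.1458

-0.1458


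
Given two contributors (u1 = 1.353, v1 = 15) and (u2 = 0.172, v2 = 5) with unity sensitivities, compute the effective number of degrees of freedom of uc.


uc = sqrt(u1^2 + u2^2) = sqrt(1.353^2 + 0.172^2) = 1.3638889
v_eff = uc^4 / (u1^4/v1 + u2^4/v2)
= 1.3638889^4 / (1.353^4/15 + 0.172^4/5)
= 3.4603177 / 0.22358366
v_eff = 15.4766

15.4766


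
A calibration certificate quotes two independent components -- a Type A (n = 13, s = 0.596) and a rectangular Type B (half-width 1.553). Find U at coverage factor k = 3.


u_A = s / sqrt(n) = 0.596 / sqrt(13) = 0.16530066
u_B = half_width / sqrt(3) = 1.553 / sqrt(3) = 0.89662497
uc = sqrt(u_A^2 + u_B^2) = sqrt(0.16530066^2 + 0.89662497^2) = 0.91173496
U = k * uc = 3 * 0.91173496
U = 2.7352

2.7352


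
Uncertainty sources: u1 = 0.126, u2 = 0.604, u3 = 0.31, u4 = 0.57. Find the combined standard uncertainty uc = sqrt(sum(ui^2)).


uc = sqrt(0.126^2 + 0.604^2 + 0.31^2 + 0.57^2)
uc = sqrt(0.801692)
uc = 0.8954

0.8954


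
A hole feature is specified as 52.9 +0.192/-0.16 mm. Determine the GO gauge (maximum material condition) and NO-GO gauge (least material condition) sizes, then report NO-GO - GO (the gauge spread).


GO = nominal - lower_tol (smallest hole = maximum material condition)
GO = 52.9 - 0.16 = 52.74
NO-GO = nominal + upper_tol (largest hole = least material condition)
NO-GO = 52.9 + 0.192 = 53.092
spread = NO-GO - GO = 53.092 - 52.74 = 0.3520

0.3520


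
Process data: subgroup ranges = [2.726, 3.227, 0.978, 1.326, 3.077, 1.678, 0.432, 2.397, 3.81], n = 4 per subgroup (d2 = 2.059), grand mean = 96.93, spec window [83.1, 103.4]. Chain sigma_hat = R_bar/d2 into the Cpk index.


R_bar = (2.726 + 3.227 + 0.978 + 1.326 + 3.077 + 1.678 + 0.432 + 2.397 + 3.81) / 9 = 2.1834444
sigma = R_bar / d2 = 2.1834444 / 2.059 = 1.0604392
Cp = (USL - LSL)/(6*sigma) = (103.4 - 83.1)/(6*1.0604392) = 3.1905
Cpu = (103.4 - 96.93)/(3*1.0604392) = 2.0337
Cpl = (96.93 - 83.1)/(3*1.0604392) = 4.3473
Cpk = min(Cpu, Cpl) = 2.0337

2.0337


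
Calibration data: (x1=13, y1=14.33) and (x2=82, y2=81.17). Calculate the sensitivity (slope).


slope = (y2 - y1) / (x2 - x1)
= (81.17 - 14.33) / (82 - 13)
= 66.8400 / 69
= 0.9687

0.9687


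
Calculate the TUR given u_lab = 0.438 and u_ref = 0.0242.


TUR = u_lab / u_ref
= 0.438 / 0.0242
= 18.0992

18.0992


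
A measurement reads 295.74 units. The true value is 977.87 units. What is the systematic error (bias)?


Systematic error = measured - true
= 295.74 - 977.87
= -682.1300

-682.1300


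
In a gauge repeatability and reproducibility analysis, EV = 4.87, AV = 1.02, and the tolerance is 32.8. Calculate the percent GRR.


GRR = sqrt(EV^2 + AV^2) = sqrt(4.87^2 + 1.02^2) = 4.9756708
%GRR = GRR / tol * 100 = 4.9756708 / 32.8 * 100
%GRR = 15.1697

15.1697


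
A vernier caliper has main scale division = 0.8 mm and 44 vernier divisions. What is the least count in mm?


LC = MSD / n_div
= 0.8 / 44
= 0.0182

0.0182


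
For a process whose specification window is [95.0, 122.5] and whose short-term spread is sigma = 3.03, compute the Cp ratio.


Cp = (USL - LSL) / (6 * sigma)
= (122.5 - 95.0) / (6 * 3.03)
= 27.5000 / 18.1800
= 1.5127

1.5127


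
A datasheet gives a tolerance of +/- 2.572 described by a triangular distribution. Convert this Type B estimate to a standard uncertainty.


u_B = half_width / sqrt(6)
u_B = 2.572 / 2.4494897
u_B = 1.0500

1.0500


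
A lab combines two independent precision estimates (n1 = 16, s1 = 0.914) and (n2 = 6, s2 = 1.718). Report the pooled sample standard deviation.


s_p = sqrt(((n1-1)*s1^2 + (n2-1)*s2^2) / (n1+n2-2))
numerator = (16-1)*0.914^2 + (6-1)*1.718^2 = 12.53094 + 14.75762 = 27.28856
denominator = 16 + 6 - 2 = 20
s_p^2 = 27.28856 / 20 = 1.364428
s_p = sqrt(1.364428) = 1.1681

1.1681


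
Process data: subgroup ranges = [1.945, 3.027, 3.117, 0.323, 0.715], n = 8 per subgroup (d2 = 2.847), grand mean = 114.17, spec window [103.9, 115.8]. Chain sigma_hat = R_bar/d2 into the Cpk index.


R_bar = (1.945 + 3.027 + 3.117 + 0.323 + 0.715) / 5 = 1.8254
sigma = R_bar / d2 = 1.8254 / 2.847 = 0.64116614
Cp = (USL - LSL)/(6*sigma) = (115.8 - 103.9)/(6*0.64116614) = 3.0933
Cpu = (115.8 - 114.17)/(3*0.64116614) = 0.8474
Cpl = (114.17 - 103.9)/(3*0.64116614) = 5.3392
Cpk = min(Cpu, Cpl) = 0.8474

0.8474


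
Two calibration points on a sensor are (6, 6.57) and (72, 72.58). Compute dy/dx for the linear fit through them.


slope = (y2 - y1) / (x2 - x1)
= (72.58 - 6.57) / (72 - 6)
= 66.0100 / 66
= 1.0002

1.0002


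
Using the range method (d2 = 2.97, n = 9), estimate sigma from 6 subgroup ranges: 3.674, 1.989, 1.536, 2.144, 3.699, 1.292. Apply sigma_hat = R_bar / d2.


R_bar = (3.674 + 1.989 + 1.536 + 2.144 + 3.699 + 1.292) / 6
R_bar = 14.334 / 6 = 2.389
sigma_hat = R_bar / d2 = 2.389 / 2.97 = 0.8044

0.8044


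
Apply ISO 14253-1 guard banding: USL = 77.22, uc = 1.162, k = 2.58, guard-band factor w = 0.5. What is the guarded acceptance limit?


U = k * uc = 2.58 * 1.162 = 2.99796
guard band g = w * U = 0.5 * 2.99796 = 1.49898
AL = USL - g = 77.22 - 1.49898
AL = 75.7210

75.7210


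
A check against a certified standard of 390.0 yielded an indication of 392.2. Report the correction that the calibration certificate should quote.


Correction = standard - reading
= 390.0 - 392.2
= -2.2000

-2.2000


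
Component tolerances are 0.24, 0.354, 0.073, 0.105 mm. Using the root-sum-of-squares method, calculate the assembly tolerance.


RSS = sqrt(0.24^2 + 0.354^2 + 0.073^2 + 0.105^2)
= sqrt(0.19927)
= 0.4464

0.4464


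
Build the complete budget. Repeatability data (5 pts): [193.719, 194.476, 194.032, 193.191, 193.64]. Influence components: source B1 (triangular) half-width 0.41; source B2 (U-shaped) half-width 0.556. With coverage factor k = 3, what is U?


mean = (193.719 + 194.476 + 194.032 + 193.191 + 193.64) / 5 = 193.8116
s = sqrt(sum((x - mean)^2)/(n-1)) = 0.47779943
u_A = s / sqrt(n) = 0.47779943 / sqrt(5) = 0.2136784
u_B1 = 0.41 / sqrt(6) = 0.1673818
u_B2 = 0.556 / sqrt(2) = 0.39315137
uc = sqrt(0.2136784^2 + 0.1673818^2 + 0.39315137^2) = 0.47774797
U = k * uc = 3 * 0.47774797
U = 1.4332

1.4332


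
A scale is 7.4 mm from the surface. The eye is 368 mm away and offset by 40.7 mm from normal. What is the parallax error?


error = h * offset / d
= 7.4 * 40.7 / 368
= 0.8184

0.8184


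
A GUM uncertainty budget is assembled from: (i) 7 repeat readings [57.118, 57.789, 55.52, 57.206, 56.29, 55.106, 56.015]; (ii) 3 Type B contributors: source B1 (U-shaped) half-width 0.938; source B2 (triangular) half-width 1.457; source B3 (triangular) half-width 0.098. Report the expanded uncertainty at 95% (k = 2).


mean = (57.118 + 57.789 + 55.52 + 57.206 + 56.29 + 55.106 + 56.015) / 7 = 56.43485714
s = sqrt(sum((x - mean)^2)/(n-1)) = 0.97426356
u_A = s / sqrt(n) = 0.97426356 / sqrt(7) = 0.36823701
u_B1 = 0.938 / sqrt(2) = 0.66326616
u_B2 = 1.457 / sqrt(6) = 0.59481776
u_B3 = 0.098 / sqrt(6) = 0.040008332
uc = sqrt(0.36823701^2 + 0.66326616^2 + 0.59481776^2 + 0.040008332^2) = 0.96484679
U = k * uc = 2 * 0.96484679
U = 1.9297

1.9297


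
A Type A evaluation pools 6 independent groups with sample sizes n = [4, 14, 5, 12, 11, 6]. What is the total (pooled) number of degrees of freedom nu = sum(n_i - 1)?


nu = sum_i (n_i - 1)
nu = ((4 - 1) + (14 - 1) + (5 - 1) + (12 - 1) + (11 - 1) + (6 - 1))
nu = 3 + 13 + 4 + 11 + 10 + 5
nu = 46

46


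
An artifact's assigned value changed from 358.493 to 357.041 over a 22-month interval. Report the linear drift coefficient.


rate = (v2 - v1) / months
= (357.041 - 358.493) / 22
= -1.4520 / 22
= -0.0660

-0.0660


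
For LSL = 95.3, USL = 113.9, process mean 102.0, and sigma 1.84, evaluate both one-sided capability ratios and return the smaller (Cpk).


Cpu = (USL - mean) / (3*sigma) = (113.9 - 102.0) / (3*1.84) = 2.1558
Cpl = (mean - LSL) / (3*sigma) = (102.0 - 95.3) / (3*1.84) = 1.2138
Cpk = min(Cpu, Cpl) = 1.2138

1.2138


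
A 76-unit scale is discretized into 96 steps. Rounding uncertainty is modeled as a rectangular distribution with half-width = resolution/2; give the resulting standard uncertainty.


resolution = range / divisions
resolution = 76 / 96 = 0.79166667
u_res = resolution / (2*sqrt(3))
u_res = 0.79166667 / 3.4641016
u_res = 0.2285

0.2285


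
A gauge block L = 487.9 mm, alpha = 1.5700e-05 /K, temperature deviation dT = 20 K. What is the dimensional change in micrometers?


dL = L * alpha * dT
= 487.9 * 1.5700e-05 * 20
= 0.1532006 mm
dL_um = 0.1532006 * 1000 = 153.2006 um

153.2006


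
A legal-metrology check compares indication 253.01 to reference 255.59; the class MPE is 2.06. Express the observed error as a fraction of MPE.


e = indication - reference = 253.01 - 255.59 = -2.5800
|e| = 2.5800
ratio = |e| / MPE = 2.5800 / 2.06
ratio = 1.2524

1.2524


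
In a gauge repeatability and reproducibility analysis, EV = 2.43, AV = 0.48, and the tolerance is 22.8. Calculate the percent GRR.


GRR = sqrt(EV^2 + AV^2) = sqrt(2.43^2 + 0.48^2) = 2.4769538
%GRR = GRR / tol * 100 = 2.4769538 / 22.8 * 100
%GRR = 10.8638

10.8638


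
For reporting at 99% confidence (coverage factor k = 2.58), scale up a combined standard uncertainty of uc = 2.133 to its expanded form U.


U = k * uc
U = 2.58 * 2.133
U = 5.5031

5.5031


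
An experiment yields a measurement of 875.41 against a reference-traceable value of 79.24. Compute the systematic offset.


Systematic error = measured - true
= 875.41 - 79.24
= 796.1700

796.1700


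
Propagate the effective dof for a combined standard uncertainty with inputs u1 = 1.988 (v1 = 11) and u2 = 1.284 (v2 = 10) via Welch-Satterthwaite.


uc = sqrt(u1^2 + u2^2) = sqrt(1.988^2 + 1.284^2) = 2.3666009
v_eff = uc^4 / (u1^4/v1 + u2^4/v2)
= 2.3666009^4 / (1.988^4/11 + 1.284^4/10)
= 31.368959 / 1.691756
v_eff = 18.5422

18.5422


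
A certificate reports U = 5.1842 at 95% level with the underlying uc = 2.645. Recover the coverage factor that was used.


k = U / uc
k = 5.1842 / 2.645
k = 1.96

1.96


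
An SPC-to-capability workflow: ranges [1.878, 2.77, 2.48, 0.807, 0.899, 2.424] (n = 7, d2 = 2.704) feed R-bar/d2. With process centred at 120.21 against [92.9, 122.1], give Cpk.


R_bar = (1.878 + 2.77 + 2.48 + 0.807 + 0.899 + 2.424) / 6 = 1.8763333
sigma = R_bar / d2 = 1.8763333 / 2.704 = 0.69391024
Cp = (USL - LSL)/(6*sigma) = (122.1 - 92.9)/(6*0.69391024) = 7.0134
Cpu = (122.1 - 120.21)/(3*0.69391024) = 0.9079
Cpl = (120.21 - 92.9)/(3*0.69391024) = 13.1189
Cpk = min(Cpu, Cpl) = 0.9079

0.9079


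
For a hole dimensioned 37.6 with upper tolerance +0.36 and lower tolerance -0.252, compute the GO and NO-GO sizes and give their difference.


GO = nominal - lower_tol (smallest hole = maximum material condition)
GO = 37.6 - 0.252 = 37.348
NO-GO = nominal + upper_tol (largest hole = least material condition)
NO-GO = 37.6 + 0.36 = 37.96
spread = NO-GO - GO = 37.96 - 37.348 = 0.6120

0.6120


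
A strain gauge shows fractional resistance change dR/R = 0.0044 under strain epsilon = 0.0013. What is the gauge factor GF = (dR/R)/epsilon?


GF = (dR/R) / epsilon
= 0.0044 / 0.0013
= 3.3846

3.3846


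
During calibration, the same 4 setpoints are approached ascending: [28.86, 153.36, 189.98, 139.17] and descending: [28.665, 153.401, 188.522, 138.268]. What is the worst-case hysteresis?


|28.86 - 28.665| = 0.1950
|153.36 - 153.401| = 0.0410
|189.98 - 188.522| = 1.4580
|139.17 - 138.268| = 0.9020
hysteresis = max(diffs) = 1.4580

1.4580


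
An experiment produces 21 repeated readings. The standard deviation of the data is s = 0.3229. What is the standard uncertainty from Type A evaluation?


u_A = s / sqrt(n)
u_A = 0.3229 / sqrt(21)
u_A = 0.3229 / 4.5825757
u_A = 0.0705

0.0705


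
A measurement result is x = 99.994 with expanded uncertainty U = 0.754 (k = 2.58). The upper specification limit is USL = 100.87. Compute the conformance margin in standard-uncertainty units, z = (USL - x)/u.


u = U / k = 0.754 / 2.58 = 0.29224806
margin = |USL - x| = |100.87 - 99.994| = 0.876
z = margin / u = 0.876 / 0.29224806
z = 2.9975

2.9975


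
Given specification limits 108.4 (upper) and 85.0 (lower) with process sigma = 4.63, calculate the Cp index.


Cp = (USL - LSL) / (6 * sigma)
= (108.4 - 85.0) / (6 * 4.63)
= 23.4000 / 27.7800
= 0.8423

0.8423


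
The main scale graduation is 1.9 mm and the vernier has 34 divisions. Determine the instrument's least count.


LC = MSD / n_div
= 1.9 / 34
= 0.0559

0.0559


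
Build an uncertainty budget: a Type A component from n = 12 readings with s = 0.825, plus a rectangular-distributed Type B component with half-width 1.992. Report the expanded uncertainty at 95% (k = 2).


u_A = s / sqrt(n) = 0.825 / sqrt(12) = 0.23815699
u_B = half_width / sqrt(3) = 1.992 / sqrt(3) = 1.1500817
uc = sqrt(u_A^2 + u_B^2) = sqrt(0.23815699^2 + 1.1500817^2) = 1.1744814
U = k * uc = 2 * 1.1744814
U = 2.3490

2.3490


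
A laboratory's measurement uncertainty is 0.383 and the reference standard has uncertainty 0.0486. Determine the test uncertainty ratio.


TUR = u_lab / u_ref
= 0.383 / 0.0486
= 7.8807

7.8807


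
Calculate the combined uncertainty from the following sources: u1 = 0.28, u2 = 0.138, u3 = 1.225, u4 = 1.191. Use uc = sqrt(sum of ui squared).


uc = sqrt(0.28^2 + 0.138^2 + 1.225^2 + 1.191^2)
uc = sqrt(3.01655)
uc = 1.7368

1.7368


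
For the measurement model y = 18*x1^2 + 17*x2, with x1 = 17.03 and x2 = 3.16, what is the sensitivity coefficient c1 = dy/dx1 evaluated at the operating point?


y = 18*x1^2 + 17*x2
dy/dx1 = 2*18*x1
Evaluate at x1 = 17.03: c1 = 36 * 17.03
c1 = 613.0800

613.0800


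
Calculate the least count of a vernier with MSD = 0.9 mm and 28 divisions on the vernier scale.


LC = MSD / n_div
= 0.9 / 28
= 0.0321

0.0321


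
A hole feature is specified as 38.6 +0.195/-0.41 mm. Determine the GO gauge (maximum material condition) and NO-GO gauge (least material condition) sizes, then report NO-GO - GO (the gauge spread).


GO = nominal - lower_tol (smallest hole = maximum material condition)
GO = 38.6 - 0.41 = 38.19
NO-GO = nominal + upper_tol (largest hole = least material condition)
NO-GO = 38.6 + 0.195 = 38.795
spread = NO-GO - GO = 38.795 - 38.19 = 0.6050

0.6050


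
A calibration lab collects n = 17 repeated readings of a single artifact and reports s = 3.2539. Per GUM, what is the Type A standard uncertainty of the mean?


u_A = s / sqrt(n)
u_A = 3.2539 / sqrt(17)
u_A = 3.2539 / 4.1231056
u_A = 0.7892

0.7892


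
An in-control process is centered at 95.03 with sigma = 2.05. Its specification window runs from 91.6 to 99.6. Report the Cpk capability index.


Cpu = (USL - mean) / (3*sigma) = (99.6 - 95.03) / (3*2.05) = 0.7431
Cpl = (mean - LSL) / (3*sigma) = (95.03 - 91.6) / (3*2.05) = 0.5577
Cpk = min(Cpu, Cpl) = 0.5577

0.5577


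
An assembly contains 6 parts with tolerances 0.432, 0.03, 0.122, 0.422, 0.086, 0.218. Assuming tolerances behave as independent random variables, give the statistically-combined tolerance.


RSS = sqrt(0.432^2 + 0.03^2 + 0.122^2 + 0.422^2 + 0.086^2 + 0.218^2)
= sqrt(0.435412)
= 0.6599

0.6599


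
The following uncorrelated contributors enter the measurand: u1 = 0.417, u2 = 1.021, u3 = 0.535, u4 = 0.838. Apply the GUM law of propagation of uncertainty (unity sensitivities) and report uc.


uc = sqrt(0.417^2 + 1.021^2 + 0.535^2 + 0.838^2)
uc = sqrt(2.204799)
uc = 1.4849

1.4849


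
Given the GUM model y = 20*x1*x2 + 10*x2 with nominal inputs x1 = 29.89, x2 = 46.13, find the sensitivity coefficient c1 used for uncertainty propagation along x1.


y = 20*x1*x2 + 10*x2
dy/dx1 = 20*x2
Evaluate at x2 = 46.13: c1 = 20 * 46.13
c1 = 922.6000

922.6000


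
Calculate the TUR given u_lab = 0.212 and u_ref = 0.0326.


TUR = u_lab / u_ref
= 0.212 / 0.0326
= 6.5031

6.5031


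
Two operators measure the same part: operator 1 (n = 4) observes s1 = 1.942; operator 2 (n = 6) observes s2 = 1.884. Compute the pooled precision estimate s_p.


s_p = sqrt(((n1-1)*s1^2 + (n2-1)*s2^2) / (n1+n2-2))
numerator = (4-1)*1.942^2 + (6-1)*1.884^2 = 11.314092 + 17.74728 = 29.061372
denominator = 4 + 6 - 2 = 8
s_p^2 = 29.061372 / 8 = 3.6326715
s_p = sqrt(3.6326715) = 1.9060

1.9060


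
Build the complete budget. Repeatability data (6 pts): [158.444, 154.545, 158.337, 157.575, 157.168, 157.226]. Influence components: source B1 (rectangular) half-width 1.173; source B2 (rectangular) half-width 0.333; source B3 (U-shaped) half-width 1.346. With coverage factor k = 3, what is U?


mean = (158.444 + 154.545 + 158.337 + 157.575 + 157.168 + 157.226) / 6 = 157.2158333
s = sqrt(sum((x - mean)^2)/(n-1)) = 1.4163439
u_A = s / sqrt(n) = 1.4163439 / sqrt(6) = 0.57821998
u_B1 = 1.173 / sqrt(3) = 0.67723187
u_B2 = 0.333 / sqrt(3) = 0.19225764
u_B3 = 1.346 / sqrt(2) = 0.95176573
uc = sqrt(0.57821998^2 + 0.67723187^2 + 0.19225764^2 + 0.95176573^2) = 1.3174985
U = k * uc = 3 * 1.3174985
U = 3.9525

3.9525


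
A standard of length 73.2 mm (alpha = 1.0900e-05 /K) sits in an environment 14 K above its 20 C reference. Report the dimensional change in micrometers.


dL = L * alpha * dT
= 73.2 * 1.0900e-05 * 14
= 0.0111703 mm
dL_um = 0.0111703 * 1000 = 11.1703 um

11.1703


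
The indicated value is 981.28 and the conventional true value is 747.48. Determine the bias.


Systematic error = measured - true
= 981.28 - 747.48
= 233.8000

233.8000


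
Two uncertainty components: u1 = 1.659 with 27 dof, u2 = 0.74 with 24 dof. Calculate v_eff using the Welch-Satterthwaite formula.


uc = sqrt(u1^2 + u2^2) = sqrt(1.659^2 + 0.74^2) = 1.8165575
v_eff = uc^4 / (u1^4/v1 + u2^4/v2)
= 1.8165575^4 / (1.659^4/27 + 0.74^4/24)
= 10.889216 / 0.29305184
v_eff = 37.1580

37.1580


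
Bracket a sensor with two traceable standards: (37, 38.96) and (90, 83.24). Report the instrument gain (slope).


slope = (y2 - y1) / (x2 - x1)
= (83.24 - 38.96) / (90 - 37)
= 44.2800 / 53
= 0.8355

0.8355


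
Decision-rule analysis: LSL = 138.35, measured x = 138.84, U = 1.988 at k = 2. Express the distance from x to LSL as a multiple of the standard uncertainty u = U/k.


u = U / k = 1.988 / 2 = 0.994
margin = |LSL - x| = |138.35 - 138.84| = 0.49
z = margin / u = 0.49 / 0.994
z = 0.4930

0.4930


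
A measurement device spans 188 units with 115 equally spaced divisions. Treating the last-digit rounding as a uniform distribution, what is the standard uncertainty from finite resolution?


resolution = range / divisions
resolution = 188 / 115 = 1.6347826
u_res = resolution / (2*sqrt(3))
u_res = 1.6347826 / 3.4641016
u_res = 0.4719

0.4719


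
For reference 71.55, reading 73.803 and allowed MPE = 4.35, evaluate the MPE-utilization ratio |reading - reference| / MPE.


e = indication - reference = 73.803 - 71.55 = 2.2530
|e| = 2.2530
ratio = |e| / MPE = 2.2530 / 4.35
ratio = 0.5179

0.5179


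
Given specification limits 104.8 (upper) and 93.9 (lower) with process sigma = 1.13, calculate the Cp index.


Cp = (USL - LSL) / (6 * sigma)
= (104.8 - 93.9) / (6 * 1.13)
= 10.9000 / 6.7800
= 1.6077

1.6077


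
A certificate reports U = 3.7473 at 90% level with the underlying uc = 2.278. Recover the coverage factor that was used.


k = U / uc
k = 3.7473 / 2.278
k = 1.645

1.645


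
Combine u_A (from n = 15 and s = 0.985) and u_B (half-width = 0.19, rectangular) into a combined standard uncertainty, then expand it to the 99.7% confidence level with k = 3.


u_A = s / sqrt(n) = 0.985 / sqrt(15) = 0.25432591
u_B = half_width / sqrt(3) = 0.19 / sqrt(3) = 0.10969655
uc = sqrt(u_A^2 + u_B^2) = sqrt(0.25432591^2 + 0.10969655^2) = 0.27697473
U = k * uc = 3 * 0.27697473
U = 0.8309

0.8309


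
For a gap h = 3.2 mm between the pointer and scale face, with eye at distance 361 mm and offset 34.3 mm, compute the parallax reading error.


error = h * offset / d
= 3.2 * 34.3 / 361
= 0.3040

0.3040


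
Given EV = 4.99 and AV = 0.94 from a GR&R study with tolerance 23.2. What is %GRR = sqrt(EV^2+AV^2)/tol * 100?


GRR = sqrt(EV^2 + AV^2) = sqrt(4.99^2 + 0.94^2) = 5.0777653
%GRR = GRR / tol * 100 = 5.0777653 / 23.2 * 100
%GRR = 21.8869

21.8869


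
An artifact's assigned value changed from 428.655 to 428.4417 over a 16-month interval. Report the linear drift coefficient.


rate = (v2 - v1) / months
= (428.4417 - 428.655) / 16
= -0.2133 / 16
= -0.0133

-0.0133


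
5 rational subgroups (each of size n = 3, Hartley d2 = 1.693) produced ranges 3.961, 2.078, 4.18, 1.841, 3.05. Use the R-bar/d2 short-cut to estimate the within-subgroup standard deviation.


R_bar = (3.961 + 2.078 + 4.18 + 1.841 + 3.05) / 5
R_bar = 15.11 / 5 = 3.022
sigma_hat = R_bar / d2 = 3.022 / 1.693 = 1.7850

1.7850


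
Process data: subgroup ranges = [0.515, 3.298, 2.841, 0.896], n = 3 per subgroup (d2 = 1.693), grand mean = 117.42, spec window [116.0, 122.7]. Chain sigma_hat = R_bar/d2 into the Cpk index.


R_bar = (0.515 + 3.298 + 2.841 + 0.896) / 4 = 1.8875
sigma = R_bar / d2 = 1.8875 / 1.693 = 1.1148848
Cp = (USL - LSL)/(6*sigma) = (122.7 - 116.0)/(6*1.1148848) = 1.0016
Cpu = (122.7 - 117.42)/(3*1.1148848) = 1.5786
Cpl = (117.42 - 116.0)/(3*1.1148848) = 0.4246
Cpk = min(Cpu, Cpl) = 0.4246

0.4246


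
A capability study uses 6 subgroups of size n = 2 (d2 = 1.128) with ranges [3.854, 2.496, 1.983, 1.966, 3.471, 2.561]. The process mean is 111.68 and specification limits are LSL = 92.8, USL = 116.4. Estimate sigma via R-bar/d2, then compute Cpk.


R_bar = (3.854 + 2.496 + 1.983 + 1.966 + 3.471 + 2.561) / 6 = 2.7218333
sigma = R_bar / d2 = 2.7218333 / 1.128 = 2.4129728
Cp = (USL - LSL)/(6*sigma) = (116.4 - 92.8)/(6*2.4129728) = 1.6301
Cpu = (116.4 - 111.68)/(3*2.4129728) = 0.6520
Cpl = (111.68 - 92.8)/(3*2.4129728) = 2.6081
Cpk = min(Cpu, Cpl) = 0.6520

0.6520


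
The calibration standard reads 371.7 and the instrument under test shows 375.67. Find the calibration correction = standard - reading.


Correction = standard - reading
= 371.7 - 375.67
= -3.9700

-3.9700


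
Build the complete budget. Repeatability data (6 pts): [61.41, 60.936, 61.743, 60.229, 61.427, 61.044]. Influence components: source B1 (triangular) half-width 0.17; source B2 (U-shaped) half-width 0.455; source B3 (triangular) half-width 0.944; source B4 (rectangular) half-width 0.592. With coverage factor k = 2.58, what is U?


mean = (61.41 + 60.936 + 61.743 + 60.229 + 61.427 + 61.044) / 6 = 61.1315
s = sqrt(sum((x - mean)^2)/(n-1)) = 0.52899858
u_A = s / sqrt(n) = 0.52899858 / sqrt(6) = 0.21596277
u_B1 = 0.17 / sqrt(6) = 0.069402209
u_B2 = 0.455 / sqrt(2) = 0.32173359
u_B3 = 0.944 / sqrt(6) = 0.38538639
u_B4 = 0.592 / sqrt(3) = 0.34179136
uc = sqrt(0.21596277^2 + 0.069402209^2 + 0.32173359^2 + 0.38538639^2 + 0.34179136^2) = 0.64831558
U = k * uc = 2.58 * 0.64831558
U = 1.6727

1.6727
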